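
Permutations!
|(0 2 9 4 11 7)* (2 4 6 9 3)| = |(0 4 11 7)(2 3)(6 9)| = 4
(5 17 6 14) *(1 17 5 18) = [0, 17, 2, 3, 4, 5, 14, 7, 8, 9, 10, 11, 12, 13, 18, 15, 16, 6, 1] = (1 17 6 14 18)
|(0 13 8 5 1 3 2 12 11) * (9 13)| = |(0 9 13 8 5 1 3 2 12 11)| = 10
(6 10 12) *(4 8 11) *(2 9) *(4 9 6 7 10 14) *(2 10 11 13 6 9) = (2 9 10 12 7 11)(4 8 13 6 14) = [0, 1, 9, 3, 8, 5, 14, 11, 13, 10, 12, 2, 7, 6, 4]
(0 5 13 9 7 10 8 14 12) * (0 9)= [5, 1, 2, 3, 4, 13, 6, 10, 14, 7, 8, 11, 9, 0, 12]= (0 5 13)(7 10 8 14 12 9)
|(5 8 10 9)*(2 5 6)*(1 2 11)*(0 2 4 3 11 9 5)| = |(0 2)(1 4 3 11)(5 8 10)(6 9)| = 12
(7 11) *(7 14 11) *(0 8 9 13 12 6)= (0 8 9 13 12 6)(11 14)= [8, 1, 2, 3, 4, 5, 0, 7, 9, 13, 10, 14, 6, 12, 11]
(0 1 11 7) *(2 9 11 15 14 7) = (0 1 15 14 7)(2 9 11) = [1, 15, 9, 3, 4, 5, 6, 0, 8, 11, 10, 2, 12, 13, 7, 14]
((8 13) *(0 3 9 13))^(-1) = [8, 1, 2, 0, 4, 5, 6, 7, 13, 3, 10, 11, 12, 9] = (0 8 13 9 3)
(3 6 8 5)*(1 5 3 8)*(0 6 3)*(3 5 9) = (0 6 1 9 3 5 8) = [6, 9, 2, 5, 4, 8, 1, 7, 0, 3]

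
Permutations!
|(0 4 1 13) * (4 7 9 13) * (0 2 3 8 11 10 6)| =|(0 7 9 13 2 3 8 11 10 6)(1 4)| =10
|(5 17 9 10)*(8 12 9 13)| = |(5 17 13 8 12 9 10)| = 7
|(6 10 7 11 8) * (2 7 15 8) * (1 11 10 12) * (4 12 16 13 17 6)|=36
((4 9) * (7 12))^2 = (12) = [0, 1, 2, 3, 4, 5, 6, 7, 8, 9, 10, 11, 12]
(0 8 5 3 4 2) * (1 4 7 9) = [8, 4, 0, 7, 2, 3, 6, 9, 5, 1] = (0 8 5 3 7 9 1 4 2)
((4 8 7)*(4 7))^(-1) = [0, 1, 2, 3, 8, 5, 6, 7, 4] = (4 8)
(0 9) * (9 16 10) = [16, 1, 2, 3, 4, 5, 6, 7, 8, 0, 9, 11, 12, 13, 14, 15, 10] = (0 16 10 9)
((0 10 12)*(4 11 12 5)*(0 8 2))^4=(0 11)(2 4)(5 8)(10 12)=[11, 1, 4, 3, 2, 8, 6, 7, 5, 9, 12, 0, 10]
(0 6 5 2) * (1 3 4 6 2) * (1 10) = (0 2)(1 3 4 6 5 10) = [2, 3, 0, 4, 6, 10, 5, 7, 8, 9, 1]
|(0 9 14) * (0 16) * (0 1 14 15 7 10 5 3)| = |(0 9 15 7 10 5 3)(1 14 16)| = 21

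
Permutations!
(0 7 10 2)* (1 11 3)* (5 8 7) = (0 5 8 7 10 2)(1 11 3) = [5, 11, 0, 1, 4, 8, 6, 10, 7, 9, 2, 3]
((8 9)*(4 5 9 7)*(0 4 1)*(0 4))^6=(9)=[0, 1, 2, 3, 4, 5, 6, 7, 8, 9]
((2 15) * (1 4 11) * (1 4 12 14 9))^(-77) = (1 9 14 12)(2 15)(4 11) = [0, 9, 15, 3, 11, 5, 6, 7, 8, 14, 10, 4, 1, 13, 12, 2]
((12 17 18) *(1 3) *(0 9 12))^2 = (0 12 18 9 17) = [12, 1, 2, 3, 4, 5, 6, 7, 8, 17, 10, 11, 18, 13, 14, 15, 16, 0, 9]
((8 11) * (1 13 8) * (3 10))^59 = [0, 11, 2, 10, 4, 5, 6, 7, 13, 9, 3, 8, 12, 1] = (1 11 8 13)(3 10)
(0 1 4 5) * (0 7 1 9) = [9, 4, 2, 3, 5, 7, 6, 1, 8, 0] = (0 9)(1 4 5 7)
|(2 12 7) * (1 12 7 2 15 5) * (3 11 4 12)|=|(1 3 11 4 12 2 7 15 5)|=9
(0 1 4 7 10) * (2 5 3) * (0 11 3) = [1, 4, 5, 2, 7, 0, 6, 10, 8, 9, 11, 3] = (0 1 4 7 10 11 3 2 5)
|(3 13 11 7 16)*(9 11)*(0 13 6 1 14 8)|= |(0 13 9 11 7 16 3 6 1 14 8)|= 11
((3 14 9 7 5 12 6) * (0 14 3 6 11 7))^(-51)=(14)(5 12 11 7)=[0, 1, 2, 3, 4, 12, 6, 5, 8, 9, 10, 7, 11, 13, 14]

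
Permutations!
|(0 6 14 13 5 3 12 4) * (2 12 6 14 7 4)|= 8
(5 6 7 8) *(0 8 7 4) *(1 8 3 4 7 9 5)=(0 3 4)(1 8)(5 6 7 9)=[3, 8, 2, 4, 0, 6, 7, 9, 1, 5]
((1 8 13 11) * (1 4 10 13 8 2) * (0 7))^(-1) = (0 7)(1 2)(4 11 13 10) = [7, 2, 1, 3, 11, 5, 6, 0, 8, 9, 4, 13, 12, 10]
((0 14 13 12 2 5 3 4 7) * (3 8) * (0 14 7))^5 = (0 2)(3 13)(4 12)(5 7)(8 14) = [2, 1, 0, 13, 12, 7, 6, 5, 14, 9, 10, 11, 4, 3, 8]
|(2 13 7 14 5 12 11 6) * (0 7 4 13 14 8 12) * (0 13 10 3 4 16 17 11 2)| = 12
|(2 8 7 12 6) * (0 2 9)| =|(0 2 8 7 12 6 9)| =7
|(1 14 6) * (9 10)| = 6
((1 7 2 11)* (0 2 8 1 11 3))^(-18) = (11) = [0, 1, 2, 3, 4, 5, 6, 7, 8, 9, 10, 11]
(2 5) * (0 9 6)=(0 9 6)(2 5)=[9, 1, 5, 3, 4, 2, 0, 7, 8, 6]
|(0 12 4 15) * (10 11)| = 4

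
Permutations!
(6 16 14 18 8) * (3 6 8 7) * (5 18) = (3 6 16 14 5 18 7) = [0, 1, 2, 6, 4, 18, 16, 3, 8, 9, 10, 11, 12, 13, 5, 15, 14, 17, 7]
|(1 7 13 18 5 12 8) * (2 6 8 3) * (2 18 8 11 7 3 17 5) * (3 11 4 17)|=|(1 11 7 13 8)(2 6 4 17 5 12 3 18)|=40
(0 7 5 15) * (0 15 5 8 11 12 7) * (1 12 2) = [0, 12, 1, 3, 4, 5, 6, 8, 11, 9, 10, 2, 7, 13, 14, 15] = (15)(1 12 7 8 11 2)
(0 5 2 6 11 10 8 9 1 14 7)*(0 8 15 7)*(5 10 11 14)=(0 10 15 7 8 9 1 5 2 6 14)=[10, 5, 6, 3, 4, 2, 14, 8, 9, 1, 15, 11, 12, 13, 0, 7]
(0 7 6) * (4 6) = (0 7 4 6) = [7, 1, 2, 3, 6, 5, 0, 4]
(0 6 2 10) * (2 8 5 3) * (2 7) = (0 6 8 5 3 7 2 10) = [6, 1, 10, 7, 4, 3, 8, 2, 5, 9, 0]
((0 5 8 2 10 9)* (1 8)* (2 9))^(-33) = (0 1 9 5 8)(2 10) = [1, 9, 10, 3, 4, 8, 6, 7, 0, 5, 2]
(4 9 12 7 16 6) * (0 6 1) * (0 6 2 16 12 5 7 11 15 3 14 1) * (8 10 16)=[2, 6, 8, 14, 9, 7, 4, 12, 10, 5, 16, 15, 11, 13, 1, 3, 0]=(0 2 8 10 16)(1 6 4 9 5 7 12 11 15 3 14)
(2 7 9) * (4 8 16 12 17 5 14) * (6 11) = (2 7 9)(4 8 16 12 17 5 14)(6 11) = [0, 1, 7, 3, 8, 14, 11, 9, 16, 2, 10, 6, 17, 13, 4, 15, 12, 5]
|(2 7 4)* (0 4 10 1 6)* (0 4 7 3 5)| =9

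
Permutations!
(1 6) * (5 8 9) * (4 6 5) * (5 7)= [0, 7, 2, 3, 6, 8, 1, 5, 9, 4]= (1 7 5 8 9 4 6)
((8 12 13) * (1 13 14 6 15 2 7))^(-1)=(1 7 2 15 6 14 12 8 13)=[0, 7, 15, 3, 4, 5, 14, 2, 13, 9, 10, 11, 8, 1, 12, 6]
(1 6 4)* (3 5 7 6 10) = (1 10 3 5 7 6 4) = [0, 10, 2, 5, 1, 7, 4, 6, 8, 9, 3]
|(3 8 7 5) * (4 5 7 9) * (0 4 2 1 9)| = |(0 4 5 3 8)(1 9 2)| = 15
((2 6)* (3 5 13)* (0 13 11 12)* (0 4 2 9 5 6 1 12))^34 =(0 11 5 9 6 3 13)(1 4)(2 12) =[11, 4, 12, 13, 1, 9, 3, 7, 8, 6, 10, 5, 2, 0]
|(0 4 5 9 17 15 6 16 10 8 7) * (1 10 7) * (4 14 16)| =|(0 14 16 7)(1 10 8)(4 5 9 17 15 6)| =12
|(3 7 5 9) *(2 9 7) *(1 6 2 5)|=|(1 6 2 9 3 5 7)|=7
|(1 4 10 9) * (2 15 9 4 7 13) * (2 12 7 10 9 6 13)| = 12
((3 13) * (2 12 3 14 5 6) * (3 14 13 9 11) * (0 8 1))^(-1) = [1, 8, 6, 11, 4, 14, 5, 7, 0, 3, 10, 9, 2, 13, 12] = (0 1 8)(2 6 5 14 12)(3 11 9)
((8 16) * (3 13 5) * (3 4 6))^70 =(16) =[0, 1, 2, 3, 4, 5, 6, 7, 8, 9, 10, 11, 12, 13, 14, 15, 16]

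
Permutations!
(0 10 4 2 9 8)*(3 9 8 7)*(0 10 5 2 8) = [5, 1, 0, 9, 8, 2, 6, 3, 10, 7, 4] = (0 5 2)(3 9 7)(4 8 10)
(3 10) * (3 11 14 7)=[0, 1, 2, 10, 4, 5, 6, 3, 8, 9, 11, 14, 12, 13, 7]=(3 10 11 14 7)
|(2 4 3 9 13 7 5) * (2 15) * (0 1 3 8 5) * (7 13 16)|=30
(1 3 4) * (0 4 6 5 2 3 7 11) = (0 4 1 7 11)(2 3 6 5) = [4, 7, 3, 6, 1, 2, 5, 11, 8, 9, 10, 0]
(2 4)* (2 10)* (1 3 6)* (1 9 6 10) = (1 3 10 2 4)(6 9) = [0, 3, 4, 10, 1, 5, 9, 7, 8, 6, 2]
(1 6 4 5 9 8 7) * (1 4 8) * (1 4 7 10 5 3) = (1 6 8 10 5 9 4 3) = [0, 6, 2, 1, 3, 9, 8, 7, 10, 4, 5]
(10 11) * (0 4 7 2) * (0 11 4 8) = [8, 1, 11, 3, 7, 5, 6, 2, 0, 9, 4, 10] = (0 8)(2 11 10 4 7)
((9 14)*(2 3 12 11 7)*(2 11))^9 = (7 11)(9 14) = [0, 1, 2, 3, 4, 5, 6, 11, 8, 14, 10, 7, 12, 13, 9]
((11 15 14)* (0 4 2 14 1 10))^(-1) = [10, 15, 4, 3, 0, 5, 6, 7, 8, 9, 1, 14, 12, 13, 2, 11] = (0 10 1 15 11 14 2 4)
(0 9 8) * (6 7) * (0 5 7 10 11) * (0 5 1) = (0 9 8 1)(5 7 6 10 11) = [9, 0, 2, 3, 4, 7, 10, 6, 1, 8, 11, 5]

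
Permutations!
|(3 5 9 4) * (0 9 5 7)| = |(0 9 4 3 7)| = 5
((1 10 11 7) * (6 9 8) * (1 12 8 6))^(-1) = [0, 8, 2, 3, 4, 5, 9, 11, 12, 6, 1, 10, 7] = (1 8 12 7 11 10)(6 9)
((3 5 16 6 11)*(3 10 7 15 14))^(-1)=(3 14 15 7 10 11 6 16 5)=[0, 1, 2, 14, 4, 3, 16, 10, 8, 9, 11, 6, 12, 13, 15, 7, 5]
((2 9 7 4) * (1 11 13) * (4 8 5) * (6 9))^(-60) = (13)(2 7 4 9 5 6 8) = [0, 1, 7, 3, 9, 6, 8, 4, 2, 5, 10, 11, 12, 13]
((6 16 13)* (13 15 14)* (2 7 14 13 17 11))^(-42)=(2 17 7 11 14)(6 15)(13 16)=[0, 1, 17, 3, 4, 5, 15, 11, 8, 9, 10, 14, 12, 16, 2, 6, 13, 7]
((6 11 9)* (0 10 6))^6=(0 10 6 11 9)=[10, 1, 2, 3, 4, 5, 11, 7, 8, 0, 6, 9]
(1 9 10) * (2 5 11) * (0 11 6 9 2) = (0 11)(1 2 5 6 9 10) = [11, 2, 5, 3, 4, 6, 9, 7, 8, 10, 1, 0]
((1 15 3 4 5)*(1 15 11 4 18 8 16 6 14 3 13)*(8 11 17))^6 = (1 3 13 14 15 6 5 16 4 8 11 17 18) = [0, 3, 2, 13, 8, 16, 5, 7, 11, 9, 10, 17, 12, 14, 15, 6, 4, 18, 1]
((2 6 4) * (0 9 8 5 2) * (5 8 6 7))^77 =(0 9 6 4)(2 5 7) =[9, 1, 5, 3, 0, 7, 4, 2, 8, 6]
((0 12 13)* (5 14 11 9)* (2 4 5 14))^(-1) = (0 13 12)(2 5 4)(9 11 14) = [13, 1, 5, 3, 2, 4, 6, 7, 8, 11, 10, 14, 0, 12, 9]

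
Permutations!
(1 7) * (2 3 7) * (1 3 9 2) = [0, 1, 9, 7, 4, 5, 6, 3, 8, 2] = (2 9)(3 7)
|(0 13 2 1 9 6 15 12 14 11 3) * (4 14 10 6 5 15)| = 14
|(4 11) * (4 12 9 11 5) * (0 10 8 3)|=|(0 10 8 3)(4 5)(9 11 12)|=12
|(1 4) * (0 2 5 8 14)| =|(0 2 5 8 14)(1 4)| =10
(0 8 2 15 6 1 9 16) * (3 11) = (0 8 2 15 6 1 9 16)(3 11) = [8, 9, 15, 11, 4, 5, 1, 7, 2, 16, 10, 3, 12, 13, 14, 6, 0]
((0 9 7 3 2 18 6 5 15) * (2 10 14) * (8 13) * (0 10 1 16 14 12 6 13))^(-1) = (0 8 13 18 2 14 16 1 3 7 9)(5 6 12 10 15) = [8, 3, 14, 7, 4, 6, 12, 9, 13, 0, 15, 11, 10, 18, 16, 5, 1, 17, 2]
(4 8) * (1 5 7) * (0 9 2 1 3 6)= (0 9 2 1 5 7 3 6)(4 8)= [9, 5, 1, 6, 8, 7, 0, 3, 4, 2]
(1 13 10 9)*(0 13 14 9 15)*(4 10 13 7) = (0 7 4 10 15)(1 14 9) = [7, 14, 2, 3, 10, 5, 6, 4, 8, 1, 15, 11, 12, 13, 9, 0]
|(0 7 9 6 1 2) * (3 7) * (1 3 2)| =4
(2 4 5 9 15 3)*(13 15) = (2 4 5 9 13 15 3) = [0, 1, 4, 2, 5, 9, 6, 7, 8, 13, 10, 11, 12, 15, 14, 3]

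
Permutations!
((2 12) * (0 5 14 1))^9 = (0 5 14 1)(2 12) = [5, 0, 12, 3, 4, 14, 6, 7, 8, 9, 10, 11, 2, 13, 1]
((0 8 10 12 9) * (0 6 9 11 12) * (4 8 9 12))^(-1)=[10, 1, 2, 3, 11, 5, 9, 7, 4, 0, 8, 12, 6]=(0 10 8 4 11 12 6 9)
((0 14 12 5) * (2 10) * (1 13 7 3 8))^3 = [5, 3, 10, 13, 4, 12, 6, 1, 7, 9, 2, 11, 14, 8, 0] = (0 5 12 14)(1 3 13 8 7)(2 10)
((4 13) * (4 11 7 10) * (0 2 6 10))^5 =(0 13 6 7 4 2 11 10) =[13, 1, 11, 3, 2, 5, 7, 4, 8, 9, 0, 10, 12, 6]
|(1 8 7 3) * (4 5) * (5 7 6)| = |(1 8 6 5 4 7 3)| = 7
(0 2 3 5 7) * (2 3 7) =[3, 1, 7, 5, 4, 2, 6, 0] =(0 3 5 2 7)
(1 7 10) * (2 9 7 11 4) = (1 11 4 2 9 7 10) = [0, 11, 9, 3, 2, 5, 6, 10, 8, 7, 1, 4]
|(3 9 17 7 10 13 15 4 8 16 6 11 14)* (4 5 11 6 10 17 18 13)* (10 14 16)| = 18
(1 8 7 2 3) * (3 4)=(1 8 7 2 4 3)=[0, 8, 4, 1, 3, 5, 6, 2, 7]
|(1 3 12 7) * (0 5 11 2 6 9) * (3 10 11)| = |(0 5 3 12 7 1 10 11 2 6 9)| = 11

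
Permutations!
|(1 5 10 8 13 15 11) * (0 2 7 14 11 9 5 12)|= 42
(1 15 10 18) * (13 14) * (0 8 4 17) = (0 8 4 17)(1 15 10 18)(13 14) = [8, 15, 2, 3, 17, 5, 6, 7, 4, 9, 18, 11, 12, 14, 13, 10, 16, 0, 1]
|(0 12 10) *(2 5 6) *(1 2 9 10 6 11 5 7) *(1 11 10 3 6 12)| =21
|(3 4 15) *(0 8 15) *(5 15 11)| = 7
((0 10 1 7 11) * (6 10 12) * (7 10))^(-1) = [11, 10, 2, 3, 4, 5, 12, 6, 8, 9, 1, 7, 0] = (0 11 7 6 12)(1 10)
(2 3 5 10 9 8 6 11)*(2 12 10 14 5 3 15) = (2 15)(5 14)(6 11 12 10 9 8) = [0, 1, 15, 3, 4, 14, 11, 7, 6, 8, 9, 12, 10, 13, 5, 2]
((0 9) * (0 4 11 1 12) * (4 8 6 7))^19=(0 9 8 6 7 4 11 1 12)=[9, 12, 2, 3, 11, 5, 7, 4, 6, 8, 10, 1, 0]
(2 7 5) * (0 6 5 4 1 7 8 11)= [6, 7, 8, 3, 1, 2, 5, 4, 11, 9, 10, 0]= (0 6 5 2 8 11)(1 7 4)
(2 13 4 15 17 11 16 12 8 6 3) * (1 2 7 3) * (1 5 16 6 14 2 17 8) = (1 17 11 6 5 16 12)(2 13 4 15 8 14)(3 7) = [0, 17, 13, 7, 15, 16, 5, 3, 14, 9, 10, 6, 1, 4, 2, 8, 12, 11]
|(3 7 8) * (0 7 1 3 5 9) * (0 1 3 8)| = 4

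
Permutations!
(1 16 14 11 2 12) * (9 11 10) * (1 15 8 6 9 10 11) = (1 16 14 11 2 12 15 8 6 9) = [0, 16, 12, 3, 4, 5, 9, 7, 6, 1, 10, 2, 15, 13, 11, 8, 14]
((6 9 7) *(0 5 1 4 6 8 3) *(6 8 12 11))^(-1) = (0 3 8 4 1 5)(6 11 12 7 9) = [3, 5, 2, 8, 1, 0, 11, 9, 4, 6, 10, 12, 7]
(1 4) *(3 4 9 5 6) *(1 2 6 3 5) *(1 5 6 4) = (1 9 5 3)(2 4) = [0, 9, 4, 1, 2, 3, 6, 7, 8, 5]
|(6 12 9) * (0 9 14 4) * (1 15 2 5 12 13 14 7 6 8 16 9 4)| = 18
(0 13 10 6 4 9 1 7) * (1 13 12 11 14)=(0 12 11 14 1 7)(4 9 13 10 6)=[12, 7, 2, 3, 9, 5, 4, 0, 8, 13, 6, 14, 11, 10, 1]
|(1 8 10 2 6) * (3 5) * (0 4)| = 10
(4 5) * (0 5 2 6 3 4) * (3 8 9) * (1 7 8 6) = (0 5)(1 7 8 9 3 4 2) = [5, 7, 1, 4, 2, 0, 6, 8, 9, 3]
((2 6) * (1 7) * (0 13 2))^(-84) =(13) =[0, 1, 2, 3, 4, 5, 6, 7, 8, 9, 10, 11, 12, 13]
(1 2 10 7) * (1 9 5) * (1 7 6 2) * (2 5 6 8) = (2 10 8)(5 7 9 6) = [0, 1, 10, 3, 4, 7, 5, 9, 2, 6, 8]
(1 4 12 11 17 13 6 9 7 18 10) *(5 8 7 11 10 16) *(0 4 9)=(0 4 12 10 1 9 11 17 13 6)(5 8 7 18 16)=[4, 9, 2, 3, 12, 8, 0, 18, 7, 11, 1, 17, 10, 6, 14, 15, 5, 13, 16]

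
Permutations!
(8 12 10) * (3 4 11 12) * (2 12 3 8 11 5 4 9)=(2 12 10 11 3 9)(4 5)=[0, 1, 12, 9, 5, 4, 6, 7, 8, 2, 11, 3, 10]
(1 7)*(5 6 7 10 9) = [0, 10, 2, 3, 4, 6, 7, 1, 8, 5, 9] = (1 10 9 5 6 7)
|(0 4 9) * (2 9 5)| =5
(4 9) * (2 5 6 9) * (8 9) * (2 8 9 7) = [0, 1, 5, 3, 8, 6, 9, 2, 7, 4] = (2 5 6 9 4 8 7)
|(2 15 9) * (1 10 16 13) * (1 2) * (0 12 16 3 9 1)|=10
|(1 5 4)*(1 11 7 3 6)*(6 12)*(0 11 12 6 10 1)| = |(0 11 7 3 6)(1 5 4 12 10)| = 5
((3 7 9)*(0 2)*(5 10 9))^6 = (3 7 5 10 9) = [0, 1, 2, 7, 4, 10, 6, 5, 8, 3, 9]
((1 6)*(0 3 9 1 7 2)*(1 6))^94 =(0 7 9)(2 6 3) =[7, 1, 6, 2, 4, 5, 3, 9, 8, 0]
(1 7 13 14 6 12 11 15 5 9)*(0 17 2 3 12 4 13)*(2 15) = [17, 7, 3, 12, 13, 9, 4, 0, 8, 1, 10, 2, 11, 14, 6, 5, 16, 15] = (0 17 15 5 9 1 7)(2 3 12 11)(4 13 14 6)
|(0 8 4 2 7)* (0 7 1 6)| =6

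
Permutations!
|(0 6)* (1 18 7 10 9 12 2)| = |(0 6)(1 18 7 10 9 12 2)| = 14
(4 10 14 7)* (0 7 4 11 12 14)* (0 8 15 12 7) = (4 10 8 15 12 14)(7 11) = [0, 1, 2, 3, 10, 5, 6, 11, 15, 9, 8, 7, 14, 13, 4, 12]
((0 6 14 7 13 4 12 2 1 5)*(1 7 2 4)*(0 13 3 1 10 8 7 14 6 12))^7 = [12, 1, 14, 3, 0, 5, 6, 7, 8, 9, 10, 11, 4, 13, 2] = (0 12 4)(2 14)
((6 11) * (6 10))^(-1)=(6 10 11)=[0, 1, 2, 3, 4, 5, 10, 7, 8, 9, 11, 6]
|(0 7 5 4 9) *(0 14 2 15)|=|(0 7 5 4 9 14 2 15)|=8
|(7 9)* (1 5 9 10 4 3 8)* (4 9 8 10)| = 15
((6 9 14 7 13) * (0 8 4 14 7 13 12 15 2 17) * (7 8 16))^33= (0 2 12 16 17 15 7)(4 6)(8 13)(9 14)= [2, 1, 12, 3, 6, 5, 4, 0, 13, 14, 10, 11, 16, 8, 9, 7, 17, 15]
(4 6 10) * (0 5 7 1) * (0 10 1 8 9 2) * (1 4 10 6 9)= (10)(0 5 7 8 1 6 4 9 2)= [5, 6, 0, 3, 9, 7, 4, 8, 1, 2, 10]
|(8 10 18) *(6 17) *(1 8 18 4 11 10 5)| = |(18)(1 8 5)(4 11 10)(6 17)| = 6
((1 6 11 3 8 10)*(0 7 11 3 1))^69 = (0 3 11 10 6 7 8 1) = [3, 0, 2, 11, 4, 5, 7, 8, 1, 9, 6, 10]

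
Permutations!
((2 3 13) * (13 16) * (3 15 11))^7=[0, 1, 15, 16, 4, 5, 6, 7, 8, 9, 10, 3, 12, 2, 14, 11, 13]=(2 15 11 3 16 13)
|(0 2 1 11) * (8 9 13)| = 12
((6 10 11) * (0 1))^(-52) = (6 11 10) = [0, 1, 2, 3, 4, 5, 11, 7, 8, 9, 6, 10]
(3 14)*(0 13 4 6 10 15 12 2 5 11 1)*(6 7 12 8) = (0 13 4 7 12 2 5 11 1)(3 14)(6 10 15 8) = [13, 0, 5, 14, 7, 11, 10, 12, 6, 9, 15, 1, 2, 4, 3, 8]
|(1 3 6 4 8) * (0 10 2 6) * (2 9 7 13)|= 11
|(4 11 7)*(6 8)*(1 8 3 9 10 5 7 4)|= 8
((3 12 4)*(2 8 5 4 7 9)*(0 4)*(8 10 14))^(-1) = (0 5 8 14 10 2 9 7 12 3 4) = [5, 1, 9, 4, 0, 8, 6, 12, 14, 7, 2, 11, 3, 13, 10]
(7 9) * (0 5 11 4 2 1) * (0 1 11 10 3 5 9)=(0 9 7)(2 11 4)(3 5 10)=[9, 1, 11, 5, 2, 10, 6, 0, 8, 7, 3, 4]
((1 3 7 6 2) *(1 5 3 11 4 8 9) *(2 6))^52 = [0, 4, 2, 3, 9, 5, 6, 7, 1, 11, 10, 8] = (1 4 9 11 8)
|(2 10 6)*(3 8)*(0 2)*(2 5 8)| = |(0 5 8 3 2 10 6)| = 7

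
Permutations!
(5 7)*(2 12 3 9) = [0, 1, 12, 9, 4, 7, 6, 5, 8, 2, 10, 11, 3] = (2 12 3 9)(5 7)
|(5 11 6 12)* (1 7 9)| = |(1 7 9)(5 11 6 12)| = 12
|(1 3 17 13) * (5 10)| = 4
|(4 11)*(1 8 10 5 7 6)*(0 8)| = |(0 8 10 5 7 6 1)(4 11)| = 14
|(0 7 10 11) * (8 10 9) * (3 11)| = 7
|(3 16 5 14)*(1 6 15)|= 12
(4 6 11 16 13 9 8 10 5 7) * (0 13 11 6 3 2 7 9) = (0 13)(2 7 4 3)(5 9 8 10)(11 16) = [13, 1, 7, 2, 3, 9, 6, 4, 10, 8, 5, 16, 12, 0, 14, 15, 11]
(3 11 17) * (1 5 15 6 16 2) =(1 5 15 6 16 2)(3 11 17) =[0, 5, 1, 11, 4, 15, 16, 7, 8, 9, 10, 17, 12, 13, 14, 6, 2, 3]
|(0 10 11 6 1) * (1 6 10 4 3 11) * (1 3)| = 3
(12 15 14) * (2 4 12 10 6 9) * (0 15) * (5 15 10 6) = (0 10 5 15 14 6 9 2 4 12) = [10, 1, 4, 3, 12, 15, 9, 7, 8, 2, 5, 11, 0, 13, 6, 14]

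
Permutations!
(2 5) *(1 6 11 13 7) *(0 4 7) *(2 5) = (0 4 7 1 6 11 13) = [4, 6, 2, 3, 7, 5, 11, 1, 8, 9, 10, 13, 12, 0]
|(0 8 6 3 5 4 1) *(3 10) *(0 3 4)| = 8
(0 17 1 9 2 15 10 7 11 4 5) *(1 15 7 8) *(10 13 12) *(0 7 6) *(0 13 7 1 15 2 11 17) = [0, 9, 6, 3, 5, 1, 13, 17, 15, 11, 8, 4, 10, 12, 14, 7, 16, 2] = (1 9 11 4 5)(2 6 13 12 10 8 15 7 17)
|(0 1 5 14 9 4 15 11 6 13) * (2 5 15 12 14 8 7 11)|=|(0 1 15 2 5 8 7 11 6 13)(4 12 14 9)|=20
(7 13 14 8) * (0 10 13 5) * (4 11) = (0 10 13 14 8 7 5)(4 11) = [10, 1, 2, 3, 11, 0, 6, 5, 7, 9, 13, 4, 12, 14, 8]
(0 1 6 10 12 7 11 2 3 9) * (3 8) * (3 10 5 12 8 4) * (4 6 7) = [1, 7, 6, 9, 3, 12, 5, 11, 10, 0, 8, 2, 4] = (0 1 7 11 2 6 5 12 4 3 9)(8 10)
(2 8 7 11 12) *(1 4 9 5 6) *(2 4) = (1 2 8 7 11 12 4 9 5 6) = [0, 2, 8, 3, 9, 6, 1, 11, 7, 5, 10, 12, 4]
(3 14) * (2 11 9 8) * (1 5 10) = (1 5 10)(2 11 9 8)(3 14) = [0, 5, 11, 14, 4, 10, 6, 7, 2, 8, 1, 9, 12, 13, 3]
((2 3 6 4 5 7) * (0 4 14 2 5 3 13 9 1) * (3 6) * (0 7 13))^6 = (0 4 6 14 2)(1 7 5 13 9) = [4, 7, 0, 3, 6, 13, 14, 5, 8, 1, 10, 11, 12, 9, 2]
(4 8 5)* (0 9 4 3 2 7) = (0 9 4 8 5 3 2 7) = [9, 1, 7, 2, 8, 3, 6, 0, 5, 4]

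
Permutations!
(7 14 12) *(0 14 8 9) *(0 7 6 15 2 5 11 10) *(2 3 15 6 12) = [14, 1, 5, 15, 4, 11, 6, 8, 9, 7, 0, 10, 12, 13, 2, 3] = (0 14 2 5 11 10)(3 15)(7 8 9)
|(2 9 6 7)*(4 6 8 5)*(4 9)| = 12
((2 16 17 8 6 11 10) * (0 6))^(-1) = (0 8 17 16 2 10 11 6) = [8, 1, 10, 3, 4, 5, 0, 7, 17, 9, 11, 6, 12, 13, 14, 15, 2, 16]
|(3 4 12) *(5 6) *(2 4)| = |(2 4 12 3)(5 6)| = 4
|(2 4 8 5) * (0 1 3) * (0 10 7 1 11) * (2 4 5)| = |(0 11)(1 3 10 7)(2 5 4 8)| = 4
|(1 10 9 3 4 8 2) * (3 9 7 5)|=8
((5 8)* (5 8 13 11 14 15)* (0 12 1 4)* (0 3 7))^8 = [1, 3, 2, 0, 7, 14, 6, 12, 8, 9, 10, 5, 4, 15, 13, 11] = (0 1 3)(4 7 12)(5 14 13 15 11)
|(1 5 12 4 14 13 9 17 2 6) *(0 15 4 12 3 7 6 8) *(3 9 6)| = 12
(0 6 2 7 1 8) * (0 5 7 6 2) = (0 2 6)(1 8 5 7) = [2, 8, 6, 3, 4, 7, 0, 1, 5]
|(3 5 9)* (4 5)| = 4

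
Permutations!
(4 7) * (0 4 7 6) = (7)(0 4 6) = [4, 1, 2, 3, 6, 5, 0, 7]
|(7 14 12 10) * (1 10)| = |(1 10 7 14 12)| = 5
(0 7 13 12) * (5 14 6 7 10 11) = (0 10 11 5 14 6 7 13 12) = [10, 1, 2, 3, 4, 14, 7, 13, 8, 9, 11, 5, 0, 12, 6]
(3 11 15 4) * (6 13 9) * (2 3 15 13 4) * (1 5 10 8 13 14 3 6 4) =(1 5 10 8 13 9 4 15 2 6)(3 11 14) =[0, 5, 6, 11, 15, 10, 1, 7, 13, 4, 8, 14, 12, 9, 3, 2]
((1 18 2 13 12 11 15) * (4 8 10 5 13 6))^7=(1 5 2 12 4 15 10 18 13 6 11 8)=[0, 5, 12, 3, 15, 2, 11, 7, 1, 9, 18, 8, 4, 6, 14, 10, 16, 17, 13]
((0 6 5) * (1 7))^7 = [6, 7, 2, 3, 4, 0, 5, 1] = (0 6 5)(1 7)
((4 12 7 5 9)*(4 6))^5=(4 6 9 5 7 12)=[0, 1, 2, 3, 6, 7, 9, 12, 8, 5, 10, 11, 4]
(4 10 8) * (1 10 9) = (1 10 8 4 9) = [0, 10, 2, 3, 9, 5, 6, 7, 4, 1, 8]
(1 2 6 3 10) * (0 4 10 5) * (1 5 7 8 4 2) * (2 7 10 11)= (0 7 8 4 11 2 6 3 10 5)= [7, 1, 6, 10, 11, 0, 3, 8, 4, 9, 5, 2]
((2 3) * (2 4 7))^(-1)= (2 7 4 3)= [0, 1, 7, 2, 3, 5, 6, 4]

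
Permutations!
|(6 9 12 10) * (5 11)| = |(5 11)(6 9 12 10)| = 4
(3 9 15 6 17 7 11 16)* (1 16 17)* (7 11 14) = (1 16 3 9 15 6)(7 14)(11 17) = [0, 16, 2, 9, 4, 5, 1, 14, 8, 15, 10, 17, 12, 13, 7, 6, 3, 11]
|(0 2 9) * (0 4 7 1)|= 6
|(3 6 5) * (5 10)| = |(3 6 10 5)| = 4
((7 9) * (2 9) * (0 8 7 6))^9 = (0 2)(6 7)(8 9) = [2, 1, 0, 3, 4, 5, 7, 6, 9, 8]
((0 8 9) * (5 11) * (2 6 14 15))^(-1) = (0 9 8)(2 15 14 6)(5 11) = [9, 1, 15, 3, 4, 11, 2, 7, 0, 8, 10, 5, 12, 13, 6, 14]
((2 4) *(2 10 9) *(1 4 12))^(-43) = (1 12 2 9 10 4) = [0, 12, 9, 3, 1, 5, 6, 7, 8, 10, 4, 11, 2]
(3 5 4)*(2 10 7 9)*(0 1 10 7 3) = (0 1 10 3 5 4)(2 7 9) = [1, 10, 7, 5, 0, 4, 6, 9, 8, 2, 3]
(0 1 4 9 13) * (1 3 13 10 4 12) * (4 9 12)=[3, 4, 2, 13, 12, 5, 6, 7, 8, 10, 9, 11, 1, 0]=(0 3 13)(1 4 12)(9 10)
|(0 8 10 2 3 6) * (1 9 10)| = |(0 8 1 9 10 2 3 6)| = 8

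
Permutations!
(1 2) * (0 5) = (0 5)(1 2) = [5, 2, 1, 3, 4, 0]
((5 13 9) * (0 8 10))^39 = (13) = [0, 1, 2, 3, 4, 5, 6, 7, 8, 9, 10, 11, 12, 13]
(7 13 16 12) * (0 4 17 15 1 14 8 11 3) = (0 4 17 15 1 14 8 11 3)(7 13 16 12) = [4, 14, 2, 0, 17, 5, 6, 13, 11, 9, 10, 3, 7, 16, 8, 1, 12, 15]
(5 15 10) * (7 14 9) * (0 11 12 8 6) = (0 11 12 8 6)(5 15 10)(7 14 9) = [11, 1, 2, 3, 4, 15, 0, 14, 6, 7, 5, 12, 8, 13, 9, 10]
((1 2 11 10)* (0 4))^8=[0, 1, 2, 3, 4, 5, 6, 7, 8, 9, 10, 11]=(11)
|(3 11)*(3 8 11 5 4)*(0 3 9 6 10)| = |(0 3 5 4 9 6 10)(8 11)| = 14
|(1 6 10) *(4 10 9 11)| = |(1 6 9 11 4 10)| = 6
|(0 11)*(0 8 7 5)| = |(0 11 8 7 5)| = 5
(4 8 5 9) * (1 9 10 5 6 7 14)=[0, 9, 2, 3, 8, 10, 7, 14, 6, 4, 5, 11, 12, 13, 1]=(1 9 4 8 6 7 14)(5 10)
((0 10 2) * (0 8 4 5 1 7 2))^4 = (10)(1 4 2)(5 8 7) = [0, 4, 1, 3, 2, 8, 6, 5, 7, 9, 10]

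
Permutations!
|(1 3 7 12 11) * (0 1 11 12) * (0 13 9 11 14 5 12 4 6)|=|(0 1 3 7 13 9 11 14 5 12 4 6)|=12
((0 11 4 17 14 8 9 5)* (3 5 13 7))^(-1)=(0 5 3 7 13 9 8 14 17 4 11)=[5, 1, 2, 7, 11, 3, 6, 13, 14, 8, 10, 0, 12, 9, 17, 15, 16, 4]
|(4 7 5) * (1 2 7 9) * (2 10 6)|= |(1 10 6 2 7 5 4 9)|= 8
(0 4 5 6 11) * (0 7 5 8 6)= (0 4 8 6 11 7 5)= [4, 1, 2, 3, 8, 0, 11, 5, 6, 9, 10, 7]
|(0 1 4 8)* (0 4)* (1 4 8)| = |(8)(0 4 1)| = 3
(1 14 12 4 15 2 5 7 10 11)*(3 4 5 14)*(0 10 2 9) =(0 10 11 1 3 4 15 9)(2 14 12 5 7) =[10, 3, 14, 4, 15, 7, 6, 2, 8, 0, 11, 1, 5, 13, 12, 9]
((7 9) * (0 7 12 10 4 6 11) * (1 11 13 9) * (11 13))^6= (0 10 1 6 9)(4 13 11 12 7)= [10, 6, 2, 3, 13, 5, 9, 4, 8, 0, 1, 12, 7, 11]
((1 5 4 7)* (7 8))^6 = (1 5 4 8 7) = [0, 5, 2, 3, 8, 4, 6, 1, 7]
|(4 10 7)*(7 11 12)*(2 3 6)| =15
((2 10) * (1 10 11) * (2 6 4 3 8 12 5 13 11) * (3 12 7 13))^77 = (13) = [0, 1, 2, 3, 4, 5, 6, 7, 8, 9, 10, 11, 12, 13]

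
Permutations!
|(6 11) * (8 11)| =3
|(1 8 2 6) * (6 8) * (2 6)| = 4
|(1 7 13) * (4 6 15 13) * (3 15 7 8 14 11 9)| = 24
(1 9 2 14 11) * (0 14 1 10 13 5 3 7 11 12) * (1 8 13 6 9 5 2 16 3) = (0 14 12)(1 5)(2 8 13)(3 7 11 10 6 9 16) = [14, 5, 8, 7, 4, 1, 9, 11, 13, 16, 6, 10, 0, 2, 12, 15, 3]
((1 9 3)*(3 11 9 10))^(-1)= [0, 3, 2, 10, 4, 5, 6, 7, 8, 11, 1, 9]= (1 3 10)(9 11)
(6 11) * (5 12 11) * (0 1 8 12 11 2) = (0 1 8 12 2)(5 11 6) = [1, 8, 0, 3, 4, 11, 5, 7, 12, 9, 10, 6, 2]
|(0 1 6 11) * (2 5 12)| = 12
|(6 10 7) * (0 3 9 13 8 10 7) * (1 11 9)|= 8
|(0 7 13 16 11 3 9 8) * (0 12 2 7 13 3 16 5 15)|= |(0 13 5 15)(2 7 3 9 8 12)(11 16)|= 12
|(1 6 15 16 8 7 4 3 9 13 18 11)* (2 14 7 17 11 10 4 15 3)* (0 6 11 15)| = 44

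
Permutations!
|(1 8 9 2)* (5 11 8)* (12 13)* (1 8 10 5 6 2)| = |(1 6 2 8 9)(5 11 10)(12 13)| = 30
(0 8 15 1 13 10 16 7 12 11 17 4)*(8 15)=(0 15 1 13 10 16 7 12 11 17 4)=[15, 13, 2, 3, 0, 5, 6, 12, 8, 9, 16, 17, 11, 10, 14, 1, 7, 4]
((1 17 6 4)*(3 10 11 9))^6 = (1 6)(3 11)(4 17)(9 10) = [0, 6, 2, 11, 17, 5, 1, 7, 8, 10, 9, 3, 12, 13, 14, 15, 16, 4]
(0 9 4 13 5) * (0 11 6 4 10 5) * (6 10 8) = (0 9 8 6 4 13)(5 11 10) = [9, 1, 2, 3, 13, 11, 4, 7, 6, 8, 5, 10, 12, 0]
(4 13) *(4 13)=[0, 1, 2, 3, 4, 5, 6, 7, 8, 9, 10, 11, 12, 13]=(13)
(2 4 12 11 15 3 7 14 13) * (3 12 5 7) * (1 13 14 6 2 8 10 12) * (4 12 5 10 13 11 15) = (1 11 4 10 5 7 6 2 12 15)(8 13) = [0, 11, 12, 3, 10, 7, 2, 6, 13, 9, 5, 4, 15, 8, 14, 1]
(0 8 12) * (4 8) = (0 4 8 12) = [4, 1, 2, 3, 8, 5, 6, 7, 12, 9, 10, 11, 0]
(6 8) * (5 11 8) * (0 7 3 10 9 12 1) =(0 7 3 10 9 12 1)(5 11 8 6) =[7, 0, 2, 10, 4, 11, 5, 3, 6, 12, 9, 8, 1]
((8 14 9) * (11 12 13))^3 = (14) = [0, 1, 2, 3, 4, 5, 6, 7, 8, 9, 10, 11, 12, 13, 14]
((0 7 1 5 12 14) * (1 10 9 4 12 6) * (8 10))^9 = (0 7 8 10 9 4 12 14) = [7, 1, 2, 3, 12, 5, 6, 8, 10, 4, 9, 11, 14, 13, 0]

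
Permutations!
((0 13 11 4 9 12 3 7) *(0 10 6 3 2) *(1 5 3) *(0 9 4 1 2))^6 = (0 7)(1 2)(3 12)(5 9)(6 11)(10 13) = [7, 2, 1, 12, 4, 9, 11, 0, 8, 5, 13, 6, 3, 10]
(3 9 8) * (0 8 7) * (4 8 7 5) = [7, 1, 2, 9, 8, 4, 6, 0, 3, 5] = (0 7)(3 9 5 4 8)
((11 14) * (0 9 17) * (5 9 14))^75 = (0 5)(9 14)(11 17) = [5, 1, 2, 3, 4, 0, 6, 7, 8, 14, 10, 17, 12, 13, 9, 15, 16, 11]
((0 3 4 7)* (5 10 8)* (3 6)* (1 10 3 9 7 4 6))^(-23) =[5, 3, 2, 0, 4, 7, 1, 8, 9, 10, 6] =(0 5 7 8 9 10 6 1 3)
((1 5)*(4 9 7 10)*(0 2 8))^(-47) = (0 2 8)(1 5)(4 9 7 10) = [2, 5, 8, 3, 9, 1, 6, 10, 0, 7, 4]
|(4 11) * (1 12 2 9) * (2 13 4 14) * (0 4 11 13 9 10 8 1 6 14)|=8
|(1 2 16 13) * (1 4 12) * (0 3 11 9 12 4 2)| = 6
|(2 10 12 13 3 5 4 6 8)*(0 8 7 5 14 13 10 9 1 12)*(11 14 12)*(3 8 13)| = |(0 13 8 2 9 1 11 14 3 12 10)(4 6 7 5)| = 44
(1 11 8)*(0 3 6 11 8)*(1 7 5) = (0 3 6 11)(1 8 7 5) = [3, 8, 2, 6, 4, 1, 11, 5, 7, 9, 10, 0]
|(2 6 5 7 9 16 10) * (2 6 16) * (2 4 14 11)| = |(2 16 10 6 5 7 9 4 14 11)| = 10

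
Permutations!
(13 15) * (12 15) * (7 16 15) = (7 16 15 13 12) = [0, 1, 2, 3, 4, 5, 6, 16, 8, 9, 10, 11, 7, 12, 14, 13, 15]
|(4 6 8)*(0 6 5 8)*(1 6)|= |(0 1 6)(4 5 8)|= 3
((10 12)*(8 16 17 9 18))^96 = [0, 1, 2, 3, 4, 5, 6, 7, 16, 18, 10, 11, 12, 13, 14, 15, 17, 9, 8] = (8 16 17 9 18)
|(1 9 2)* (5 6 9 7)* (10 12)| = |(1 7 5 6 9 2)(10 12)| = 6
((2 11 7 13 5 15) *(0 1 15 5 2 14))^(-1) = (0 14 15 1)(2 13 7 11) = [14, 0, 13, 3, 4, 5, 6, 11, 8, 9, 10, 2, 12, 7, 15, 1]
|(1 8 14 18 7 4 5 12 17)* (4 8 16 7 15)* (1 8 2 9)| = 40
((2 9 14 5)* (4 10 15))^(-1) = [0, 1, 5, 3, 15, 14, 6, 7, 8, 2, 4, 11, 12, 13, 9, 10] = (2 5 14 9)(4 15 10)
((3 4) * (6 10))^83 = (3 4)(6 10) = [0, 1, 2, 4, 3, 5, 10, 7, 8, 9, 6]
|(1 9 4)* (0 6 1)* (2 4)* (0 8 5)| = 8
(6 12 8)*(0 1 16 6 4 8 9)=(0 1 16 6 12 9)(4 8)=[1, 16, 2, 3, 8, 5, 12, 7, 4, 0, 10, 11, 9, 13, 14, 15, 6]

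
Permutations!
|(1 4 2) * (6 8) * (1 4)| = 2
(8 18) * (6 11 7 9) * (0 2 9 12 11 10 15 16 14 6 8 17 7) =(0 2 9 8 18 17 7 12 11)(6 10 15 16 14) =[2, 1, 9, 3, 4, 5, 10, 12, 18, 8, 15, 0, 11, 13, 6, 16, 14, 7, 17]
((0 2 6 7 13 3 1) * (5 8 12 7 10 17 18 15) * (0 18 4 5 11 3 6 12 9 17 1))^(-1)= (0 3 11 15 18 1 10 6 13 7 12 2)(4 17 9 8 5)= [3, 10, 0, 11, 17, 4, 13, 12, 5, 8, 6, 15, 2, 7, 14, 18, 16, 9, 1]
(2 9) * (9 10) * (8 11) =(2 10 9)(8 11) =[0, 1, 10, 3, 4, 5, 6, 7, 11, 2, 9, 8]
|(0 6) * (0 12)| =3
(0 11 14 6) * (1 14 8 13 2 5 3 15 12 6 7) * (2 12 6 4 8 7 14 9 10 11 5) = [5, 9, 2, 15, 8, 3, 0, 1, 13, 10, 11, 7, 4, 12, 14, 6] = (0 5 3 15 6)(1 9 10 11 7)(4 8 13 12)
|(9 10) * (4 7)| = 2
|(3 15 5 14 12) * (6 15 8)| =|(3 8 6 15 5 14 12)| =7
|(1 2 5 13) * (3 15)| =|(1 2 5 13)(3 15)| =4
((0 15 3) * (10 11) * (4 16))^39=(4 16)(10 11)=[0, 1, 2, 3, 16, 5, 6, 7, 8, 9, 11, 10, 12, 13, 14, 15, 4]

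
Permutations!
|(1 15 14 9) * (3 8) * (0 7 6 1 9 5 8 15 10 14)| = |(0 7 6 1 10 14 5 8 3 15)| = 10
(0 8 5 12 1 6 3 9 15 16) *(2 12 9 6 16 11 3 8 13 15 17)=[13, 16, 12, 6, 4, 9, 8, 7, 5, 17, 10, 3, 1, 15, 14, 11, 0, 2]=(0 13 15 11 3 6 8 5 9 17 2 12 1 16)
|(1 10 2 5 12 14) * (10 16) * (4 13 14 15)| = 10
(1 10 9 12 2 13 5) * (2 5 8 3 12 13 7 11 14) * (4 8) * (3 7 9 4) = (1 10 4 8 7 11 14 2 9 13 3 12 5) = [0, 10, 9, 12, 8, 1, 6, 11, 7, 13, 4, 14, 5, 3, 2]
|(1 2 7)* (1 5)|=4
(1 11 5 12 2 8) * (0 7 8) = (0 7 8 1 11 5 12 2) = [7, 11, 0, 3, 4, 12, 6, 8, 1, 9, 10, 5, 2]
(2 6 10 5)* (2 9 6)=[0, 1, 2, 3, 4, 9, 10, 7, 8, 6, 5]=(5 9 6 10)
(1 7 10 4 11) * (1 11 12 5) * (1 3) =(1 7 10 4 12 5 3) =[0, 7, 2, 1, 12, 3, 6, 10, 8, 9, 4, 11, 5]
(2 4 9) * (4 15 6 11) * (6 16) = (2 15 16 6 11 4 9) = [0, 1, 15, 3, 9, 5, 11, 7, 8, 2, 10, 4, 12, 13, 14, 16, 6]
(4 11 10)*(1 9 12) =(1 9 12)(4 11 10) =[0, 9, 2, 3, 11, 5, 6, 7, 8, 12, 4, 10, 1]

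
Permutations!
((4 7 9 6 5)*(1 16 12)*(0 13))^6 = [0, 1, 2, 3, 7, 4, 5, 9, 8, 6, 10, 11, 12, 13, 14, 15, 16] = (16)(4 7 9 6 5)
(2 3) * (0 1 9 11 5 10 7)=(0 1 9 11 5 10 7)(2 3)=[1, 9, 3, 2, 4, 10, 6, 0, 8, 11, 7, 5]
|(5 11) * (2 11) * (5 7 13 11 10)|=|(2 10 5)(7 13 11)|=3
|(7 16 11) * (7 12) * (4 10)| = 4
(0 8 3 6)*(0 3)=(0 8)(3 6)=[8, 1, 2, 6, 4, 5, 3, 7, 0]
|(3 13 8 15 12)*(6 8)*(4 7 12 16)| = |(3 13 6 8 15 16 4 7 12)| = 9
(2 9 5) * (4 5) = (2 9 4 5) = [0, 1, 9, 3, 5, 2, 6, 7, 8, 4]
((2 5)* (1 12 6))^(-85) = [0, 6, 5, 3, 4, 2, 12, 7, 8, 9, 10, 11, 1] = (1 6 12)(2 5)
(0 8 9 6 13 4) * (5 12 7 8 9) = [9, 1, 2, 3, 0, 12, 13, 8, 5, 6, 10, 11, 7, 4] = (0 9 6 13 4)(5 12 7 8)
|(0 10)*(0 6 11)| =|(0 10 6 11)| =4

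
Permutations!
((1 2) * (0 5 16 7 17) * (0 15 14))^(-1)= (0 14 15 17 7 16 5)(1 2)= [14, 2, 1, 3, 4, 0, 6, 16, 8, 9, 10, 11, 12, 13, 15, 17, 5, 7]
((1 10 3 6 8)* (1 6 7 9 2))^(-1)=(1 2 9 7 3 10)(6 8)=[0, 2, 9, 10, 4, 5, 8, 3, 6, 7, 1]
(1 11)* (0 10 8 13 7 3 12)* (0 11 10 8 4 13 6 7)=(0 8 6 7 3 12 11 1 10 4 13)=[8, 10, 2, 12, 13, 5, 7, 3, 6, 9, 4, 1, 11, 0]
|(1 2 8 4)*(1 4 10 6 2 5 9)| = |(1 5 9)(2 8 10 6)| = 12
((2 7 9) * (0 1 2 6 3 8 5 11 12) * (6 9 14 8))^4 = [14, 8, 5, 3, 4, 1, 6, 11, 0, 9, 10, 2, 7, 13, 12] = (0 14 12 7 11 2 5 1 8)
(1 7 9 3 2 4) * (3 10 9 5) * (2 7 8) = (1 8 2 4)(3 7 5)(9 10) = [0, 8, 4, 7, 1, 3, 6, 5, 2, 10, 9]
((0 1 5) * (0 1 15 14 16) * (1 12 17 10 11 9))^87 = (0 16 14 15)(1 17 9 12 11 5 10) = [16, 17, 2, 3, 4, 10, 6, 7, 8, 12, 1, 5, 11, 13, 15, 0, 14, 9]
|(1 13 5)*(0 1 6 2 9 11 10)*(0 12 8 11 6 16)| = |(0 1 13 5 16)(2 9 6)(8 11 10 12)| = 60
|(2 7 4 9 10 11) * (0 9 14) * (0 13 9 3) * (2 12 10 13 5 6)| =6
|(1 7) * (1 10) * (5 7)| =|(1 5 7 10)| =4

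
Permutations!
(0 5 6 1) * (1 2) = [5, 0, 1, 3, 4, 6, 2] = (0 5 6 2 1)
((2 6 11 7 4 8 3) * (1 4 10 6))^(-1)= (1 2 3 8 4)(6 10 7 11)= [0, 2, 3, 8, 1, 5, 10, 11, 4, 9, 7, 6]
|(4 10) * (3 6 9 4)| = 5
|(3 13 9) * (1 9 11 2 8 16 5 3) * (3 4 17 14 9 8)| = 8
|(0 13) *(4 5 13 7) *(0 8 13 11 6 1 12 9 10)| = |(0 7 4 5 11 6 1 12 9 10)(8 13)| = 10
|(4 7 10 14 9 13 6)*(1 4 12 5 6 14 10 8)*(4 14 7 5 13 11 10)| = 12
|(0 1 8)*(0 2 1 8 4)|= |(0 8 2 1 4)|= 5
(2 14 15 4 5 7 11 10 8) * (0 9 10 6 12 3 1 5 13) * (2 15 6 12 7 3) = (0 9 10 8 15 4 13)(1 5 3)(2 14 6 7 11 12) = [9, 5, 14, 1, 13, 3, 7, 11, 15, 10, 8, 12, 2, 0, 6, 4]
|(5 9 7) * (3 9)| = 4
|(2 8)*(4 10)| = |(2 8)(4 10)| = 2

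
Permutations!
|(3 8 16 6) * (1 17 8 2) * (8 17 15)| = 7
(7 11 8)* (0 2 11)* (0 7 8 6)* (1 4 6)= [2, 4, 11, 3, 6, 5, 0, 7, 8, 9, 10, 1]= (0 2 11 1 4 6)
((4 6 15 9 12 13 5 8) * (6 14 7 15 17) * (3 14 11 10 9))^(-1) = (3 15 7 14)(4 8 5 13 12 9 10 11)(6 17) = [0, 1, 2, 15, 8, 13, 17, 14, 5, 10, 11, 4, 9, 12, 3, 7, 16, 6]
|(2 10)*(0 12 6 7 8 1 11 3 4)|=18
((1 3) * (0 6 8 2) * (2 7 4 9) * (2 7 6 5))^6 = (9) = [0, 1, 2, 3, 4, 5, 6, 7, 8, 9]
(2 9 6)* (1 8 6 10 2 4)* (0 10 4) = [10, 8, 9, 3, 1, 5, 0, 7, 6, 4, 2] = (0 10 2 9 4 1 8 6)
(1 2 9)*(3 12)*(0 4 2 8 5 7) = [4, 8, 9, 12, 2, 7, 6, 0, 5, 1, 10, 11, 3] = (0 4 2 9 1 8 5 7)(3 12)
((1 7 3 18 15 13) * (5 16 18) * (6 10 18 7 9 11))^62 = [0, 15, 2, 16, 4, 7, 9, 5, 8, 13, 11, 1, 12, 18, 14, 10, 3, 17, 6] = (1 15 10 11)(3 16)(5 7)(6 9 13 18)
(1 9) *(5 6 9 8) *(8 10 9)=(1 10 9)(5 6 8)=[0, 10, 2, 3, 4, 6, 8, 7, 5, 1, 9]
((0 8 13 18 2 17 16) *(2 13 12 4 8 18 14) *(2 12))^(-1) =(0 16 17 2 8 4 12 14 13 18) =[16, 1, 8, 3, 12, 5, 6, 7, 4, 9, 10, 11, 14, 18, 13, 15, 17, 2, 0]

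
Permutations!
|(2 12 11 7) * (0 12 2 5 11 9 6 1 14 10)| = |(0 12 9 6 1 14 10)(5 11 7)| = 21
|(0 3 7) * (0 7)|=2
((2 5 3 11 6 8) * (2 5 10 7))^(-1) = [0, 1, 7, 5, 4, 8, 11, 10, 6, 9, 2, 3] = (2 7 10)(3 5 8 6 11)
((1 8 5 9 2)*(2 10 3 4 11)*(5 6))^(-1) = [0, 2, 11, 10, 3, 6, 8, 7, 1, 5, 9, 4] = (1 2 11 4 3 10 9 5 6 8)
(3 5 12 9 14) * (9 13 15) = (3 5 12 13 15 9 14) = [0, 1, 2, 5, 4, 12, 6, 7, 8, 14, 10, 11, 13, 15, 3, 9]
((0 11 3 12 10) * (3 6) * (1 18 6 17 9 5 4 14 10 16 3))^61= (0 4 17 10 5 11 14 9)(1 18 6)(3 12 16)= [4, 18, 2, 12, 17, 11, 1, 7, 8, 0, 5, 14, 16, 13, 9, 15, 3, 10, 6]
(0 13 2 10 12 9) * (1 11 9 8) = (0 13 2 10 12 8 1 11 9) = [13, 11, 10, 3, 4, 5, 6, 7, 1, 0, 12, 9, 8, 2]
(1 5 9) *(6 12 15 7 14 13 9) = (1 5 6 12 15 7 14 13 9) = [0, 5, 2, 3, 4, 6, 12, 14, 8, 1, 10, 11, 15, 9, 13, 7]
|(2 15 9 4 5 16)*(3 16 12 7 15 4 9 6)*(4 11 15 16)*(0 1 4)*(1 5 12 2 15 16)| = 8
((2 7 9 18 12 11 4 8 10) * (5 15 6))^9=(18)=[0, 1, 2, 3, 4, 5, 6, 7, 8, 9, 10, 11, 12, 13, 14, 15, 16, 17, 18]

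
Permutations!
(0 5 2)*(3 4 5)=[3, 1, 0, 4, 5, 2]=(0 3 4 5 2)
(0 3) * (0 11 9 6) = (0 3 11 9 6) = [3, 1, 2, 11, 4, 5, 0, 7, 8, 6, 10, 9]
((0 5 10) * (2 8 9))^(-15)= (10)= [0, 1, 2, 3, 4, 5, 6, 7, 8, 9, 10]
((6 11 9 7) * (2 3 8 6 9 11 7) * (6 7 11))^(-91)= (2 9 7 8 3)(6 11)= [0, 1, 9, 2, 4, 5, 11, 8, 3, 7, 10, 6]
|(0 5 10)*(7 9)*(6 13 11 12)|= 12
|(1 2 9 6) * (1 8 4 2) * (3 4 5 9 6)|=7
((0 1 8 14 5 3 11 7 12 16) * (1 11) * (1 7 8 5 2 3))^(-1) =(0 16 12 7 3 2 14 8 11)(1 5) =[16, 5, 14, 2, 4, 1, 6, 3, 11, 9, 10, 0, 7, 13, 8, 15, 12]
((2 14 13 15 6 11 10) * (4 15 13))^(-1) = (2 10 11 6 15 4 14) = [0, 1, 10, 3, 14, 5, 15, 7, 8, 9, 11, 6, 12, 13, 2, 4]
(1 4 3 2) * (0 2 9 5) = [2, 4, 1, 9, 3, 0, 6, 7, 8, 5] = (0 2 1 4 3 9 5)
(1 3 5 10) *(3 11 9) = [0, 11, 2, 5, 4, 10, 6, 7, 8, 3, 1, 9] = (1 11 9 3 5 10)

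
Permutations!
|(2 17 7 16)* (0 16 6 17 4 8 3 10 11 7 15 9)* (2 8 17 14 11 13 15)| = 24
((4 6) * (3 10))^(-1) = (3 10)(4 6) = [0, 1, 2, 10, 6, 5, 4, 7, 8, 9, 3]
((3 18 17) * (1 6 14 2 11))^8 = (1 2 6 11 14)(3 17 18) = [0, 2, 6, 17, 4, 5, 11, 7, 8, 9, 10, 14, 12, 13, 1, 15, 16, 18, 3]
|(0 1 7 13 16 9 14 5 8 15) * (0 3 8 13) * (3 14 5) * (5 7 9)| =|(0 1 9 7)(3 8 15 14)(5 13 16)| =12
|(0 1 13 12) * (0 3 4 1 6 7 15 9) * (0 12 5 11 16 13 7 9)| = 36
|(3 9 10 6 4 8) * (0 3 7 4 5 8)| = 9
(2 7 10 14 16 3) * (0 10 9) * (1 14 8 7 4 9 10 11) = (0 11 1 14 16 3 2 4 9)(7 10 8) = [11, 14, 4, 2, 9, 5, 6, 10, 7, 0, 8, 1, 12, 13, 16, 15, 3]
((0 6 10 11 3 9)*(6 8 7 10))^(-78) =(0 9 3 11 10 7 8) =[9, 1, 2, 11, 4, 5, 6, 8, 0, 3, 7, 10]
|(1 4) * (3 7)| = |(1 4)(3 7)| = 2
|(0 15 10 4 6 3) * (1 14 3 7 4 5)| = |(0 15 10 5 1 14 3)(4 6 7)| = 21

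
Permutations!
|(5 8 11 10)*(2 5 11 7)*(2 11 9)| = |(2 5 8 7 11 10 9)| = 7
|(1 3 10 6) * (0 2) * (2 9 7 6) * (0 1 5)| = 20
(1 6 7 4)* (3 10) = (1 6 7 4)(3 10) = [0, 6, 2, 10, 1, 5, 7, 4, 8, 9, 3]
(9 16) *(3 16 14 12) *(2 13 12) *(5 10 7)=(2 13 12 3 16 9 14)(5 10 7)=[0, 1, 13, 16, 4, 10, 6, 5, 8, 14, 7, 11, 3, 12, 2, 15, 9]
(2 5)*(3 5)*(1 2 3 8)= (1 2 8)(3 5)= [0, 2, 8, 5, 4, 3, 6, 7, 1]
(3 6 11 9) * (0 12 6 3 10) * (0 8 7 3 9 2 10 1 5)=(0 12 6 11 2 10 8 7 3 9 1 5)=[12, 5, 10, 9, 4, 0, 11, 3, 7, 1, 8, 2, 6]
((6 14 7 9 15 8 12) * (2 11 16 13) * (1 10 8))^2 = (1 8 6 7 15 10 12 14 9)(2 16)(11 13) = [0, 8, 16, 3, 4, 5, 7, 15, 6, 1, 12, 13, 14, 11, 9, 10, 2]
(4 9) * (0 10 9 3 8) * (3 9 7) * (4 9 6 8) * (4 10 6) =(0 6 8)(3 10 7) =[6, 1, 2, 10, 4, 5, 8, 3, 0, 9, 7]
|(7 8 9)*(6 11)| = 6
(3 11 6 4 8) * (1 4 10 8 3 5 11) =(1 4 3)(5 11 6 10 8) =[0, 4, 2, 1, 3, 11, 10, 7, 5, 9, 8, 6]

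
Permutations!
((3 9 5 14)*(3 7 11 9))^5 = (14) = [0, 1, 2, 3, 4, 5, 6, 7, 8, 9, 10, 11, 12, 13, 14]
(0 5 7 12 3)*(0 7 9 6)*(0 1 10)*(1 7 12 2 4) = (0 5 9 6 7 2 4 1 10)(3 12) = [5, 10, 4, 12, 1, 9, 7, 2, 8, 6, 0, 11, 3]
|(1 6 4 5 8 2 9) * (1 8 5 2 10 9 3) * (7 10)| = |(1 6 4 2 3)(7 10 9 8)| = 20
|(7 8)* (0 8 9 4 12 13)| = 7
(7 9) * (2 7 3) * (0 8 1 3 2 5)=(0 8 1 3 5)(2 7 9)=[8, 3, 7, 5, 4, 0, 6, 9, 1, 2]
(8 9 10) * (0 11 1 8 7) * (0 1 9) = [11, 8, 2, 3, 4, 5, 6, 1, 0, 10, 7, 9] = (0 11 9 10 7 1 8)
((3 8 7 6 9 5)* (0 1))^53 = [1, 0, 2, 5, 4, 9, 7, 8, 3, 6] = (0 1)(3 5 9 6 7 8)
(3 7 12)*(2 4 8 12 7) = (2 4 8 12 3) = [0, 1, 4, 2, 8, 5, 6, 7, 12, 9, 10, 11, 3]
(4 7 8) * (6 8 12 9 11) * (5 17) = [0, 1, 2, 3, 7, 17, 8, 12, 4, 11, 10, 6, 9, 13, 14, 15, 16, 5] = (4 7 12 9 11 6 8)(5 17)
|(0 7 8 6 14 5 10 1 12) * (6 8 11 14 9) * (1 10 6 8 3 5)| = |(0 7 11 14 1 12)(3 5 6 9 8)| = 30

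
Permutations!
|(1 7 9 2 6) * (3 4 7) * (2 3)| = |(1 2 6)(3 4 7 9)| = 12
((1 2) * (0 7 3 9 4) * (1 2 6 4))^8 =(0 7 3 9 1 6 4) =[7, 6, 2, 9, 0, 5, 4, 3, 8, 1]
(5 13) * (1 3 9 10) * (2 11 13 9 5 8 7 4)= (1 3 5 9 10)(2 11 13 8 7 4)= [0, 3, 11, 5, 2, 9, 6, 4, 7, 10, 1, 13, 12, 8]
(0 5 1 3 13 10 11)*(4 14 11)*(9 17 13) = (0 5 1 3 9 17 13 10 4 14 11) = [5, 3, 2, 9, 14, 1, 6, 7, 8, 17, 4, 0, 12, 10, 11, 15, 16, 13]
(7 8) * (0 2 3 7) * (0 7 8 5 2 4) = (0 4)(2 3 8 7 5) = [4, 1, 3, 8, 0, 2, 6, 5, 7]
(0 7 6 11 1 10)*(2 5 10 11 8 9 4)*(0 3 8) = (0 7 6)(1 11)(2 5 10 3 8 9 4) = [7, 11, 5, 8, 2, 10, 0, 6, 9, 4, 3, 1]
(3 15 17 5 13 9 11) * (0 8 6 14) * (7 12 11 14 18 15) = [8, 1, 2, 7, 4, 13, 18, 12, 6, 14, 10, 3, 11, 9, 0, 17, 16, 5, 15] = (0 8 6 18 15 17 5 13 9 14)(3 7 12 11)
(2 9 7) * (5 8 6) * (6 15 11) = [0, 1, 9, 3, 4, 8, 5, 2, 15, 7, 10, 6, 12, 13, 14, 11] = (2 9 7)(5 8 15 11 6)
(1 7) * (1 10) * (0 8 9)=(0 8 9)(1 7 10)=[8, 7, 2, 3, 4, 5, 6, 10, 9, 0, 1]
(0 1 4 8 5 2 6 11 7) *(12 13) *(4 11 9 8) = [1, 11, 6, 3, 4, 2, 9, 0, 5, 8, 10, 7, 13, 12] = (0 1 11 7)(2 6 9 8 5)(12 13)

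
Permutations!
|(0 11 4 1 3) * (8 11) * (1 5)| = 7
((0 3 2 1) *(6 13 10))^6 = (13)(0 2)(1 3) = [2, 3, 0, 1, 4, 5, 6, 7, 8, 9, 10, 11, 12, 13]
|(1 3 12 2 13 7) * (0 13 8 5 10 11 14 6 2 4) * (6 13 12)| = 33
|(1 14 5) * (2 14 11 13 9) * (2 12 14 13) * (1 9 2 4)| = 12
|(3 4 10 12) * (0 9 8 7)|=4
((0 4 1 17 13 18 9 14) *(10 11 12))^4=(0 13)(1 9)(4 18)(10 11 12)(14 17)=[13, 9, 2, 3, 18, 5, 6, 7, 8, 1, 11, 12, 10, 0, 17, 15, 16, 14, 4]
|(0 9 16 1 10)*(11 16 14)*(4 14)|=|(0 9 4 14 11 16 1 10)|=8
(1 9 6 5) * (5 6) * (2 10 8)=(1 9 5)(2 10 8)=[0, 9, 10, 3, 4, 1, 6, 7, 2, 5, 8]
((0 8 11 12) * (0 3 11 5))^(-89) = (0 8 5)(3 11 12) = [8, 1, 2, 11, 4, 0, 6, 7, 5, 9, 10, 12, 3]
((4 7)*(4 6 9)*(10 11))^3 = [0, 1, 2, 3, 9, 5, 7, 4, 8, 6, 11, 10] = (4 9 6 7)(10 11)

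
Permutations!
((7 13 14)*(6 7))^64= (14)= [0, 1, 2, 3, 4, 5, 6, 7, 8, 9, 10, 11, 12, 13, 14]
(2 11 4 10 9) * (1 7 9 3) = (1 7 9 2 11 4 10 3) = [0, 7, 11, 1, 10, 5, 6, 9, 8, 2, 3, 4]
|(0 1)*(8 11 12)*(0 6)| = 3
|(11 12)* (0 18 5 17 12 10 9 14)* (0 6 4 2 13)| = 13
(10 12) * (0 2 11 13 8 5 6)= [2, 1, 11, 3, 4, 6, 0, 7, 5, 9, 12, 13, 10, 8]= (0 2 11 13 8 5 6)(10 12)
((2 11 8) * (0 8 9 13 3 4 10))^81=(13)=[0, 1, 2, 3, 4, 5, 6, 7, 8, 9, 10, 11, 12, 13]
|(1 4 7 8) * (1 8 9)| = 4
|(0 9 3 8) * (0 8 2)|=|(0 9 3 2)|=4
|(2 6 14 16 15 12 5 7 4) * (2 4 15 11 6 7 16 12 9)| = |(2 7 15 9)(5 16 11 6 14 12)| = 12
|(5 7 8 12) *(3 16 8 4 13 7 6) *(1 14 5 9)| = |(1 14 5 6 3 16 8 12 9)(4 13 7)| = 9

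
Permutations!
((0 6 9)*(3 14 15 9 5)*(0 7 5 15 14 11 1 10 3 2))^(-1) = (0 2 5 7 9 15 6)(1 11 3 10) = [2, 11, 5, 10, 4, 7, 0, 9, 8, 15, 1, 3, 12, 13, 14, 6]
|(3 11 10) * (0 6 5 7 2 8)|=6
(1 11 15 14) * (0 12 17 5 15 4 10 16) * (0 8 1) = (0 12 17 5 15 14)(1 11 4 10 16 8) = [12, 11, 2, 3, 10, 15, 6, 7, 1, 9, 16, 4, 17, 13, 0, 14, 8, 5]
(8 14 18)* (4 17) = (4 17)(8 14 18) = [0, 1, 2, 3, 17, 5, 6, 7, 14, 9, 10, 11, 12, 13, 18, 15, 16, 4, 8]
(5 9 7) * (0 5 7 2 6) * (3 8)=[5, 1, 6, 8, 4, 9, 0, 7, 3, 2]=(0 5 9 2 6)(3 8)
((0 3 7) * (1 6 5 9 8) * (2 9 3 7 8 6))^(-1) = (0 7)(1 8 3 5 6 9 2) = [7, 8, 1, 5, 4, 6, 9, 0, 3, 2]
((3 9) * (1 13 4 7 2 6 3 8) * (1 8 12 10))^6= (1 3 4 12 2)(6 13 9 7 10)= [0, 3, 1, 4, 12, 5, 13, 10, 8, 7, 6, 11, 2, 9]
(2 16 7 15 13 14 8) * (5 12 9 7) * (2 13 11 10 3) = (2 16 5 12 9 7 15 11 10 3)(8 13 14) = [0, 1, 16, 2, 4, 12, 6, 15, 13, 7, 3, 10, 9, 14, 8, 11, 5]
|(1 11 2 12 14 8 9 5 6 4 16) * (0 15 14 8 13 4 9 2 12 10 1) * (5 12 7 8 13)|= |(0 15 14 5 6 9 12 13 4 16)(1 11 7 8 2 10)|= 30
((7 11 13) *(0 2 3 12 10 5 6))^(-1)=(0 6 5 10 12 3 2)(7 13 11)=[6, 1, 0, 2, 4, 10, 5, 13, 8, 9, 12, 7, 3, 11]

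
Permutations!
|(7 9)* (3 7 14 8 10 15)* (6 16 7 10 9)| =|(3 10 15)(6 16 7)(8 9 14)| =3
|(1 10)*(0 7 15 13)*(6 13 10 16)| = 8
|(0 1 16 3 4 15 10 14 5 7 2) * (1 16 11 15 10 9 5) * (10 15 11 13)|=|(0 16 3 4 15 9 5 7 2)(1 13 10 14)|=36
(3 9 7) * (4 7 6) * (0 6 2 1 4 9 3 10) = [6, 4, 1, 3, 7, 5, 9, 10, 8, 2, 0] = (0 6 9 2 1 4 7 10)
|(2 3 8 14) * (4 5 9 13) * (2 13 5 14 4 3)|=10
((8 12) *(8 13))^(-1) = (8 13 12) = [0, 1, 2, 3, 4, 5, 6, 7, 13, 9, 10, 11, 8, 12]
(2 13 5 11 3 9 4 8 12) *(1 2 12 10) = (1 2 13 5 11 3 9 4 8 10) = [0, 2, 13, 9, 8, 11, 6, 7, 10, 4, 1, 3, 12, 5]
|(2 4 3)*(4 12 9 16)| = 6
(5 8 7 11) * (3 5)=[0, 1, 2, 5, 4, 8, 6, 11, 7, 9, 10, 3]=(3 5 8 7 11)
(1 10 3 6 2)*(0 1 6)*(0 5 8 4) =(0 1 10 3 5 8 4)(2 6) =[1, 10, 6, 5, 0, 8, 2, 7, 4, 9, 3]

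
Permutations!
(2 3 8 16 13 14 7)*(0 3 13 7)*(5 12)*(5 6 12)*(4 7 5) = (0 3 8 16 5 4 7 2 13 14)(6 12) = [3, 1, 13, 8, 7, 4, 12, 2, 16, 9, 10, 11, 6, 14, 0, 15, 5]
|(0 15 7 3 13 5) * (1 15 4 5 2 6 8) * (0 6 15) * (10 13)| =6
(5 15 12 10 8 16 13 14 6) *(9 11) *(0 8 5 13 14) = (0 8 16 14 6 13)(5 15 12 10)(9 11) = [8, 1, 2, 3, 4, 15, 13, 7, 16, 11, 5, 9, 10, 0, 6, 12, 14]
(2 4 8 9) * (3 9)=(2 4 8 3 9)=[0, 1, 4, 9, 8, 5, 6, 7, 3, 2]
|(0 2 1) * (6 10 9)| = 3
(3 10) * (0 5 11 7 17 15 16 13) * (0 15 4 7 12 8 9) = (0 5 11 12 8 9)(3 10)(4 7 17)(13 15 16) = [5, 1, 2, 10, 7, 11, 6, 17, 9, 0, 3, 12, 8, 15, 14, 16, 13, 4]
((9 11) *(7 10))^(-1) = (7 10)(9 11) = [0, 1, 2, 3, 4, 5, 6, 10, 8, 11, 7, 9]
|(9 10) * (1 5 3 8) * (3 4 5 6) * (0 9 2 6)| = |(0 9 10 2 6 3 8 1)(4 5)| = 8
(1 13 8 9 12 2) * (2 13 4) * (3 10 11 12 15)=[0, 4, 1, 10, 2, 5, 6, 7, 9, 15, 11, 12, 13, 8, 14, 3]=(1 4 2)(3 10 11 12 13 8 9 15)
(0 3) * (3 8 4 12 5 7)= (0 8 4 12 5 7 3)= [8, 1, 2, 0, 12, 7, 6, 3, 4, 9, 10, 11, 5]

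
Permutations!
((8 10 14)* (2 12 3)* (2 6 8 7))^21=(2 10 3 7 8 12 14 6)=[0, 1, 10, 7, 4, 5, 2, 8, 12, 9, 3, 11, 14, 13, 6]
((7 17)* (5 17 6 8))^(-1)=[0, 1, 2, 3, 4, 8, 7, 17, 6, 9, 10, 11, 12, 13, 14, 15, 16, 5]=(5 8 6 7 17)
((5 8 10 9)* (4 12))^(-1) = (4 12)(5 9 10 8) = [0, 1, 2, 3, 12, 9, 6, 7, 5, 10, 8, 11, 4]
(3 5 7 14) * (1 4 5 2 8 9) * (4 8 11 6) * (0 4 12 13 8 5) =[4, 5, 11, 2, 0, 7, 12, 14, 9, 1, 10, 6, 13, 8, 3] =(0 4)(1 5 7 14 3 2 11 6 12 13 8 9)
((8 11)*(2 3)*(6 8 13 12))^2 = [0, 1, 2, 3, 4, 5, 11, 7, 13, 9, 10, 12, 8, 6] = (6 11 12 8 13)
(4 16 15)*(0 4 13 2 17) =(0 4 16 15 13 2 17) =[4, 1, 17, 3, 16, 5, 6, 7, 8, 9, 10, 11, 12, 2, 14, 13, 15, 0]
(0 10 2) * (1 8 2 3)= (0 10 3 1 8 2)= [10, 8, 0, 1, 4, 5, 6, 7, 2, 9, 3]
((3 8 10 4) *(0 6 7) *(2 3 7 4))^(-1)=(0 7 4 6)(2 10 8 3)=[7, 1, 10, 2, 6, 5, 0, 4, 3, 9, 8]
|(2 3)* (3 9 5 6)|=|(2 9 5 6 3)|=5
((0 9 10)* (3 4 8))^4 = (0 9 10)(3 4 8) = [9, 1, 2, 4, 8, 5, 6, 7, 3, 10, 0]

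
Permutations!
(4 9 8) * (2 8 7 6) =(2 8 4 9 7 6) =[0, 1, 8, 3, 9, 5, 2, 6, 4, 7]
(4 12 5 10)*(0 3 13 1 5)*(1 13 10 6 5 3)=[1, 3, 2, 10, 12, 6, 5, 7, 8, 9, 4, 11, 0, 13]=(13)(0 1 3 10 4 12)(5 6)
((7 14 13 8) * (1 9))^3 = (1 9)(7 8 13 14) = [0, 9, 2, 3, 4, 5, 6, 8, 13, 1, 10, 11, 12, 14, 7]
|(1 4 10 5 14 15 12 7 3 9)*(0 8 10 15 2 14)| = 28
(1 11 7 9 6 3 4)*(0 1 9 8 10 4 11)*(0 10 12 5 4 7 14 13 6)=[1, 10, 2, 11, 9, 4, 3, 8, 12, 0, 7, 14, 5, 6, 13]=(0 1 10 7 8 12 5 4 9)(3 11 14 13 6)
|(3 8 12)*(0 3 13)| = 5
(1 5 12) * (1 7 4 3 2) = (1 5 12 7 4 3 2) = [0, 5, 1, 2, 3, 12, 6, 4, 8, 9, 10, 11, 7]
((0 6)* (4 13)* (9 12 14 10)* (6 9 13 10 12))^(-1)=(0 6 9)(4 13 10)(12 14)=[6, 1, 2, 3, 13, 5, 9, 7, 8, 0, 4, 11, 14, 10, 12]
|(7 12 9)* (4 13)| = |(4 13)(7 12 9)| = 6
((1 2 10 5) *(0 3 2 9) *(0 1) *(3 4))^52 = (0 10 3)(2 4 5) = [10, 1, 4, 0, 5, 2, 6, 7, 8, 9, 3]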